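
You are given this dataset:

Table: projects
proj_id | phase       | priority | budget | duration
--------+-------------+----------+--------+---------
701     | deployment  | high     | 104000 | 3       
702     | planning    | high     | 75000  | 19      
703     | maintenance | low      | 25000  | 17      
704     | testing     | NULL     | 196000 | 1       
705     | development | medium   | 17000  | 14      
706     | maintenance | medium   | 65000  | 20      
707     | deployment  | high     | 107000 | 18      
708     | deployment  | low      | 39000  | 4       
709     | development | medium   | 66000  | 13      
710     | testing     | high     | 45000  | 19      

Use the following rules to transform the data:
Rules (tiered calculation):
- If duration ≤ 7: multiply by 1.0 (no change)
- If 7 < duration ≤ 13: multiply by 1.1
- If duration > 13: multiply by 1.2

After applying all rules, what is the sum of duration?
150.7

Step 1: Tier 1 (duration ≤ 7): 3 records, sum = 8 × 1.0 = 8.0
Step 2: Tier 2 (7 < duration ≤ 13): 1 records, sum = 13 × 1.1 = 14.3
Step 3: Tier 3 (duration > 13): 6 records, sum = 107 × 1.2 = 128.4
Step 4: Final sum = 8.0 + 14.3 + 128.4 = 150.7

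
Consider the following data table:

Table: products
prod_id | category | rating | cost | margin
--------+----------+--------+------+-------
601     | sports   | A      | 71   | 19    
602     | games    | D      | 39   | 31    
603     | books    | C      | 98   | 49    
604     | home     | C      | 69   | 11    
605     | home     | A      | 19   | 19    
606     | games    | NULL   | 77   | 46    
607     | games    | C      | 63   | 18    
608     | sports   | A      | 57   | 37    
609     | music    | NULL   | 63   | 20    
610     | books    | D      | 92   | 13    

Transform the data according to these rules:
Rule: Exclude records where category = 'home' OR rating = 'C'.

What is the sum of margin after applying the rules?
166

Step 1: Find records where category = 'home' OR rating = 'C'
Step 2: 4 records match, summing to 97
Step 3: Original sum: 263
Step 4: Remaining sum = 263 - 97 = 166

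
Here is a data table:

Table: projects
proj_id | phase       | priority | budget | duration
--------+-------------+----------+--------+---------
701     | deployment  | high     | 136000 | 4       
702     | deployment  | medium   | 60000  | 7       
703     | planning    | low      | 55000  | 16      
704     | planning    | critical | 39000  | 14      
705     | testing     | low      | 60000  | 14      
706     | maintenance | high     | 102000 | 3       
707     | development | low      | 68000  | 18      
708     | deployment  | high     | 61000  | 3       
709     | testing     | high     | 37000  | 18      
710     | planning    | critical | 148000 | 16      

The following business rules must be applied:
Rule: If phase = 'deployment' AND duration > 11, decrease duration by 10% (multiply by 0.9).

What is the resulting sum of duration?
113

Step 1: Find records where phase = 'deployment' AND duration > 11
Step 2: 0 records match, summing to 0
Step 3: After multiplier: 0 × 0.9 = 0.0
Step 4: Unaffected records sum: 113
Step 5: Final sum = 0.0 + 113 = 113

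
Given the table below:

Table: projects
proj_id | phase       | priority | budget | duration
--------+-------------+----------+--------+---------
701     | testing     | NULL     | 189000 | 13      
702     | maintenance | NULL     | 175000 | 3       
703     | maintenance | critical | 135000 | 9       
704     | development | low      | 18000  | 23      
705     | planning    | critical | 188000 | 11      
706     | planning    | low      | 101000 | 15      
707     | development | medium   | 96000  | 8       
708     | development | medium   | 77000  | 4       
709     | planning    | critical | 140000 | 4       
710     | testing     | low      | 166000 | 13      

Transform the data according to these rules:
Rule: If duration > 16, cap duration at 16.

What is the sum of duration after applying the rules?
96

Step 1: 1 records have duration > 16
Step 2: These records originally summed to 23
Step 3: After capping: 1 × 16 = 16
Step 4: Unaffected records sum: 80
Step 5: Final sum = 16 + 80 = 96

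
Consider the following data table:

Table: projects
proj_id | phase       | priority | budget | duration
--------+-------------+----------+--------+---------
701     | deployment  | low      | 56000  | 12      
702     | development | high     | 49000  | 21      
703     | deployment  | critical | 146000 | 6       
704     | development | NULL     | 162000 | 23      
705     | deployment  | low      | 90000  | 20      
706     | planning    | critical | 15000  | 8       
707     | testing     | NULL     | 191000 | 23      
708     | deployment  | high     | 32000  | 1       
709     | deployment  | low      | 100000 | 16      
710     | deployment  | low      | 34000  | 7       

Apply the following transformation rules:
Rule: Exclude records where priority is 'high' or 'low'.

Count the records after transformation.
4

Step 1: Count records to exclude
  - 2 (high) + 4 (low) = 6 records
Step 2: Total records: 10
Step 3: Remaining = 10 - 6 = 4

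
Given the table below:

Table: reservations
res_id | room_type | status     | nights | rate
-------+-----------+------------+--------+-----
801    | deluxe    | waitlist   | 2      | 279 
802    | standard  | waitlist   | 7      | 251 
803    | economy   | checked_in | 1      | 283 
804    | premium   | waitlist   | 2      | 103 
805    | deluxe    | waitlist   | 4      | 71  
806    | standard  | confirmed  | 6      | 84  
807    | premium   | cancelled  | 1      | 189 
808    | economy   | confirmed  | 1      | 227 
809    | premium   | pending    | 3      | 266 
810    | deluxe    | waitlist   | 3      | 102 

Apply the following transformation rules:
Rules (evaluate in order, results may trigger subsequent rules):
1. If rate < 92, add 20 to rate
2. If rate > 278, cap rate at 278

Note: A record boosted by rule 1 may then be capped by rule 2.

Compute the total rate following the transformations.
1889

Step 1: Apply rule 1 to records with rate < 92
  - 2 records get bonus of 20
  - Of these, 0 records then exceed 278 and get capped
Step 2: Apply rule 2 to records with rate > 278
  - 2 records (original) are capped
Step 3: Calculate final sum = 1889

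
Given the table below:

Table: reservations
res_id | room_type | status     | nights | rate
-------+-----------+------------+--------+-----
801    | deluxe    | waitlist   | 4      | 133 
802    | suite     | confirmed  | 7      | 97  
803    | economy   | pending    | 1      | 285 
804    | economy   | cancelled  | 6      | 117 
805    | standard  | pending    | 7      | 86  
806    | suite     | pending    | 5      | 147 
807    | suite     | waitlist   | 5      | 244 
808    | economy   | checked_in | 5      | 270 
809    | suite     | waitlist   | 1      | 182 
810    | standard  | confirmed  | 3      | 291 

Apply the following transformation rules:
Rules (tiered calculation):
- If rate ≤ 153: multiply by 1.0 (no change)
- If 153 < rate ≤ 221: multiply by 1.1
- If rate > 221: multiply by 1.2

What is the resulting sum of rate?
2088.2

Step 1: Tier 1 (rate ≤ 153): 5 records, sum = 580 × 1.0 = 580.0
Step 2: Tier 2 (153 < rate ≤ 221): 1 records, sum = 182 × 1.1 = 200.2
Step 3: Tier 3 (rate > 221): 4 records, sum = 1090 × 1.2 = 1308.0
Step 4: Final sum = 580.0 + 200.2 + 1308.0 = 2088.2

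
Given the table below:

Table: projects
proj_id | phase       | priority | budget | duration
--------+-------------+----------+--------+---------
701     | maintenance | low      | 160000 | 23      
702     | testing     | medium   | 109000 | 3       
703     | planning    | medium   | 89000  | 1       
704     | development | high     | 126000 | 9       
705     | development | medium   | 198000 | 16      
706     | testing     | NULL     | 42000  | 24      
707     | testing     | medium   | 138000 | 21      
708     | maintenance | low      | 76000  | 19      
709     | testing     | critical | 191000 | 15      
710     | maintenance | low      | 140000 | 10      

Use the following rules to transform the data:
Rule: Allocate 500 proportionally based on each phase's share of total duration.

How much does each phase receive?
development: 88.65, maintenance: 184.4, planning: 3.55, testing: 223.4

Step 1: Calculate total duration = 141
Step 2: Calculate each phase's proportion:
  development: 25/141 = 17.73% → 88.65
  maintenance: 52/141 = 36.88% → 184.4
  planning: 1/141 = 0.71% → 3.55
  testing: 63/141 = 44.68% → 223.4
Step 3: Verify: sum of allocations ≈ 500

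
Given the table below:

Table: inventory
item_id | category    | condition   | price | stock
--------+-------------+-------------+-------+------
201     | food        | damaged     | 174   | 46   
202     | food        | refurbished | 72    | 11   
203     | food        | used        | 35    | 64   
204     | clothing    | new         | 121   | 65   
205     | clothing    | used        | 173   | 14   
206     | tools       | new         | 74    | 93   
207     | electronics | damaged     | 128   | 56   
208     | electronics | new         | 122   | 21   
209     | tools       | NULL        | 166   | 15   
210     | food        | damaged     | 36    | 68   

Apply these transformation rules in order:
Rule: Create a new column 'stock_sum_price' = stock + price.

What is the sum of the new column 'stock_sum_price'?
1554

Step 1: For each record, compute stock + price
Example calculations:
  46 + 174 = 220
  11 + 72 = 83
  64 + 35 = 99
  ...
Step 2: Sum all derived values
Step 3: Total = 1554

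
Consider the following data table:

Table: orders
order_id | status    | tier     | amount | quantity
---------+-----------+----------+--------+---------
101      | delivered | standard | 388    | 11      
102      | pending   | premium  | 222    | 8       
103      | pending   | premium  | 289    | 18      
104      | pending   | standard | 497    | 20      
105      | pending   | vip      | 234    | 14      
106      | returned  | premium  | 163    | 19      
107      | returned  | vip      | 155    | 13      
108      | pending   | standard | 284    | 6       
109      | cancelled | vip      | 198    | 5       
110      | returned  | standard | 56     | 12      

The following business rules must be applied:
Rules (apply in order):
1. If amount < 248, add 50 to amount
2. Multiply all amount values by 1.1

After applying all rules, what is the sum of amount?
3064.6

Step 1: Apply Rule 1 - Add 50 to records with amount < 248
  - 6 records affected: 1028 + (6 × 50) = 1328
  - Unaffected records: 1458
  - Sum after Rule 1: 2786
Step 2: Apply Rule 2 - Multiply all by 1.1
  - 2786 × 1.1 = 3064.6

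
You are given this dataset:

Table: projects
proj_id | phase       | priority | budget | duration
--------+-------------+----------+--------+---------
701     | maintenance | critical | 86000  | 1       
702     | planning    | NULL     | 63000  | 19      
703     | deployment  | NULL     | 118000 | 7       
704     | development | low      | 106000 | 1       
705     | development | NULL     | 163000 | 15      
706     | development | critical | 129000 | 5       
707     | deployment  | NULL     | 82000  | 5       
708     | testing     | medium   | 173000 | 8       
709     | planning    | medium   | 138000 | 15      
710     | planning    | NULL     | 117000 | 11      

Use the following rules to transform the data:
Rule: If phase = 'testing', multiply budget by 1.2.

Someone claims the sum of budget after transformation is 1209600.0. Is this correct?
Yes, the result is correct.

Step 1: Calculate the correct sum after transformation
Step 2: Apply multiplier 1.2 to records where phase = 'testing'
Step 3: Correct result = 1209600.0
Step 4: Claimed result = 1209600.0
Step 5: 1209600.0 = 1209600.0 ✓
Conclusion: The claimed result is correct.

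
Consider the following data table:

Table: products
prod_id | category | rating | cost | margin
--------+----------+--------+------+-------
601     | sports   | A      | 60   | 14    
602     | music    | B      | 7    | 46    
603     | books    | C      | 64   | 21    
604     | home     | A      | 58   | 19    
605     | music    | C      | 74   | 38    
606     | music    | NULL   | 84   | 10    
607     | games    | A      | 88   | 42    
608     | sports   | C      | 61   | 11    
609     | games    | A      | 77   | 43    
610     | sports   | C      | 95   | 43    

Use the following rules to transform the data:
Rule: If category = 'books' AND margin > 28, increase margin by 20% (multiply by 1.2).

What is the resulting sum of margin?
287

Step 1: Find records where category = 'books' AND margin > 28
Step 2: 0 records match, summing to 0
Step 3: After multiplier: 0 × 1.2 = 0.0
Step 4: Unaffected records sum: 287
Step 5: Final sum = 0.0 + 287 = 287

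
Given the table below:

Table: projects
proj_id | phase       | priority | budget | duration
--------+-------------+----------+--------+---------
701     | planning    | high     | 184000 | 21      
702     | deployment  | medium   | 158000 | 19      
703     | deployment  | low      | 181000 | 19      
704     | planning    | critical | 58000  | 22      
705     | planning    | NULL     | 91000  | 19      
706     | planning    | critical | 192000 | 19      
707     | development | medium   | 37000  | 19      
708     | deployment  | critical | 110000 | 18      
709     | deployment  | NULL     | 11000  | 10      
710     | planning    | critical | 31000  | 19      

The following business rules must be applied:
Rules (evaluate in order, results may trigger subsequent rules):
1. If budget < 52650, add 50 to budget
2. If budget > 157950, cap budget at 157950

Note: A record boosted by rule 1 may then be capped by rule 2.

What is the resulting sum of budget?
969950

Step 1: Apply rule 1 to records with budget < 52650
  - 3 records get bonus of 50
  - Of these, 0 records then exceed 157950 and get capped
Step 2: Apply rule 2 to records with budget > 157950
  - 4 records (original) are capped
Step 3: Calculate final sum = 969950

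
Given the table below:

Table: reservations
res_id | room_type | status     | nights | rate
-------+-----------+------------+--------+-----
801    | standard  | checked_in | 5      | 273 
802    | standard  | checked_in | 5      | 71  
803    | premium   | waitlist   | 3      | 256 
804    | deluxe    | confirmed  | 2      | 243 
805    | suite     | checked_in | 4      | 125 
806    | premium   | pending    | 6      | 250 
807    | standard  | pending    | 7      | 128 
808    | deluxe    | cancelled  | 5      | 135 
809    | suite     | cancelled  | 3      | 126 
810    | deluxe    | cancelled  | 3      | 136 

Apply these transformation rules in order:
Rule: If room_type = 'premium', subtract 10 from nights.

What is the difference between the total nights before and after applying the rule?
20

Step 1: Original sum of nights = 43
Step 2: 2 records have room_type = 'premium'
Step 3: Each affected record changes by -10
Step 4: Total change = 2 × -10 = -20
Step 5: New sum = 43 + -20 = 23
Step 6: Difference = |23 - 43| = 20
        (Sum decreased by 20)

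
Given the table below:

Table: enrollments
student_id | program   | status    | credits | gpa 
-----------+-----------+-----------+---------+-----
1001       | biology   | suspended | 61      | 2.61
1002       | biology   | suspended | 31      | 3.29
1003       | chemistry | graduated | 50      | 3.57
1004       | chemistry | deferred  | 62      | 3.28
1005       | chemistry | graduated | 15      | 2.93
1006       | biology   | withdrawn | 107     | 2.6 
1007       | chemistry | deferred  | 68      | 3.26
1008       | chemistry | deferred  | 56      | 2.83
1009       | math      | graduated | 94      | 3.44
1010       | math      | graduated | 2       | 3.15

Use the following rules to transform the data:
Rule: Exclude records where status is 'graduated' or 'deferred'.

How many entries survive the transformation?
3

Step 1: Count records to exclude
  - 4 (graduated) + 3 (deferred) = 7 records
Step 2: Total records: 10
Step 3: Remaining = 10 - 7 = 3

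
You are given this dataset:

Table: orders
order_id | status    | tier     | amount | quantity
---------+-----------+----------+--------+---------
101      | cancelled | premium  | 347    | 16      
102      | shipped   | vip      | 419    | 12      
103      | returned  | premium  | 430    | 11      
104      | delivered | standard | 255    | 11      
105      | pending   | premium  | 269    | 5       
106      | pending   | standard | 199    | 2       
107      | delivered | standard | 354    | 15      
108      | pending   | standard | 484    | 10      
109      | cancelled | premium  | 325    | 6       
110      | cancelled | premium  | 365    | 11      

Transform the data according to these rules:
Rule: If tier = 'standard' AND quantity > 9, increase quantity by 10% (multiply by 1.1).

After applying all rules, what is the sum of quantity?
102.6

Step 1: Find records where tier = 'standard' AND quantity > 9
Step 2: 3 records match, summing to 36
Step 3: After multiplier: 36 × 1.1 = 39.6
Step 4: Unaffected records sum: 63
Step 5: Final sum = 39.6 + 63 = 102.6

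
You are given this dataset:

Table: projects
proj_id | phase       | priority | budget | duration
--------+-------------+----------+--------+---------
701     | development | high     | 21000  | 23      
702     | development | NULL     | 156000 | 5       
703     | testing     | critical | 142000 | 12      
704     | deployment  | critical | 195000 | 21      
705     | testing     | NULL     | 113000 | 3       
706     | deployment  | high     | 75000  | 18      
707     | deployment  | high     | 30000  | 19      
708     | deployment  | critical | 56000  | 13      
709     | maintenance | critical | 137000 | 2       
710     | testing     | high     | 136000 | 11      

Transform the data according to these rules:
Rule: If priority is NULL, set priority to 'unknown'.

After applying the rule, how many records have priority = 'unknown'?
2

Step 1: Count records where priority IS NULL
Step 2: Found 2 records with NULL priority
Step 3: These records will have priority set to 'unknown'
Step 4: Records already having priority = 'unknown': 0
Step 5: Answer: 2 + 0 = 2 records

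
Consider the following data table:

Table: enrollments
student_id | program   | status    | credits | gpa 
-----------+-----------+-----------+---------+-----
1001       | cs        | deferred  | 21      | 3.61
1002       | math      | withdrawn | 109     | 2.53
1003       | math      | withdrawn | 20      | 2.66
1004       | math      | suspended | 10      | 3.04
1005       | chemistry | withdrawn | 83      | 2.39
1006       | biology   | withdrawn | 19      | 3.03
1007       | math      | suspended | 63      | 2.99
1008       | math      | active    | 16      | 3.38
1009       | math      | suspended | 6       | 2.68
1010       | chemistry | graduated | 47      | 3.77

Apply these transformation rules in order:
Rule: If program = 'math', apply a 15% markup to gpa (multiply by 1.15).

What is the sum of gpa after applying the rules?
32.67

Step 1: Records with program = 'math' have total gpa = 17.28
Step 2: Apply multiplier: 17.28 × 1.15 = 19.87
Step 3: Other records total: 12.8
Step 4: Final sum = 19.87 + 12.8 = 32.67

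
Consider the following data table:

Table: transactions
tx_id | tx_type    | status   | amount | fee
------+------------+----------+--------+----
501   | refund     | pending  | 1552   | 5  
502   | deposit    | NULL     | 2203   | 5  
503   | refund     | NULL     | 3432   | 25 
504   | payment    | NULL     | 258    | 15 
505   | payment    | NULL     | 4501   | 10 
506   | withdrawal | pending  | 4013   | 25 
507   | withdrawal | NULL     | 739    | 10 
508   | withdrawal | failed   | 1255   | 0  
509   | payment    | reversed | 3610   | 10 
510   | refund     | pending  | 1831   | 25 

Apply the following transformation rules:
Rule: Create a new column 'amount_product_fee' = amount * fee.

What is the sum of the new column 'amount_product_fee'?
343045

Step 1: For each record, compute amount * fee
Example calculations:
  1552 * 5 = 7760
  2203 * 5 = 11015
  3432 * 25 = 85800
  ...
Step 2: Sum all derived values
Step 3: Total = 343045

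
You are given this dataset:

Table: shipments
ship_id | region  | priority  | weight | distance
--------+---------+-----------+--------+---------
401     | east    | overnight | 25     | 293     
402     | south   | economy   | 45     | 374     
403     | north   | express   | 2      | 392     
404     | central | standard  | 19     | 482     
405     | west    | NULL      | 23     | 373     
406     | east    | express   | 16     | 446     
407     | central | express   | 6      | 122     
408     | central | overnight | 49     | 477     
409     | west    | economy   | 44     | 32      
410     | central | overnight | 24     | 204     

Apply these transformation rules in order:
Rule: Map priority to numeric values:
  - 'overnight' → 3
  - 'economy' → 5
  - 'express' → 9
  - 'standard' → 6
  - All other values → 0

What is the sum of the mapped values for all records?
52

Step 1: Apply mapping to each record
Step 2: Count by status:
  'overnight': 3 records × 3 = 9
  'economy': 2 records × 5 = 10
  'express': 3 records × 9 = 27
  'standard': 1 records × 6 = 6
Step 3: Sum all mapped values = 52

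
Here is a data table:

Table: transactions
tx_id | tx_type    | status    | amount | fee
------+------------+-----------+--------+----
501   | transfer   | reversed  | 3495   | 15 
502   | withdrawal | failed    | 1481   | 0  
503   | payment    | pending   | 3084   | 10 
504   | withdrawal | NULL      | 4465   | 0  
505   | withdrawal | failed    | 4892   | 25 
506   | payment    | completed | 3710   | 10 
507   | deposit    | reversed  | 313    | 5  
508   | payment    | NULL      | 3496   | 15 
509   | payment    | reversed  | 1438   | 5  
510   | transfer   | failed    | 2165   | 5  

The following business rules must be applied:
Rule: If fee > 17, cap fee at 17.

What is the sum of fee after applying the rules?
82

Step 1: 1 records have fee > 17
Step 2: These records originally summed to 25
Step 3: After capping: 1 × 17 = 17
Step 4: Unaffected records sum: 65
Step 5: Final sum = 17 + 65 = 82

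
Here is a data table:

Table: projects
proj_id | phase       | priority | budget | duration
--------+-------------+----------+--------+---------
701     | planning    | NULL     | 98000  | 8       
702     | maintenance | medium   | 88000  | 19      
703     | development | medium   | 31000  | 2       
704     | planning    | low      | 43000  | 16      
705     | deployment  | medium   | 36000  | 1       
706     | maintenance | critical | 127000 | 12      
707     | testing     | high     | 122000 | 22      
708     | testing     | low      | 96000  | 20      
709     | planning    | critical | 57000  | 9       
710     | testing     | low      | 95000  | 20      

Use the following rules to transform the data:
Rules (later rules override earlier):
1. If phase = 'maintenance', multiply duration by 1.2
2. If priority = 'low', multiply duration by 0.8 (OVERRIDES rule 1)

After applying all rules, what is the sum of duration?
124.0

Step 1: Rule 2 takes priority for records with priority = 'low'
  - 3 records: 56 × 0.8 = 44.8
Step 2: Rule 1 applies to remaining records with phase = 'maintenance'
  - 2 records: 31 × 1.2 = 37.2
Step 3: Other records unchanged: 42
Step 4: Final sum = 44.8 + 37.2 + 42 = 124.0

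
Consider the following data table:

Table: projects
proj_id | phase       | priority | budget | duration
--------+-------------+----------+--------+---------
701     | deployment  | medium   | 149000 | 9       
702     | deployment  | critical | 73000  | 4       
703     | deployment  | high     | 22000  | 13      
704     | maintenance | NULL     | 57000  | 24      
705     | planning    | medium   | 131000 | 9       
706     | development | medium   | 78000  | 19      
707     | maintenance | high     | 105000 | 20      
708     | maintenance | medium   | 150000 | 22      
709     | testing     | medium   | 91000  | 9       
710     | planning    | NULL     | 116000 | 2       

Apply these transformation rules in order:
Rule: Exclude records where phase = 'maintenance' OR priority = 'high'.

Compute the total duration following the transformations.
52

Step 1: Find records where phase = 'maintenance' OR priority = 'high'
Step 2: 4 records match, summing to 79
Step 3: Original sum: 131
Step 4: Remaining sum = 131 - 79 = 52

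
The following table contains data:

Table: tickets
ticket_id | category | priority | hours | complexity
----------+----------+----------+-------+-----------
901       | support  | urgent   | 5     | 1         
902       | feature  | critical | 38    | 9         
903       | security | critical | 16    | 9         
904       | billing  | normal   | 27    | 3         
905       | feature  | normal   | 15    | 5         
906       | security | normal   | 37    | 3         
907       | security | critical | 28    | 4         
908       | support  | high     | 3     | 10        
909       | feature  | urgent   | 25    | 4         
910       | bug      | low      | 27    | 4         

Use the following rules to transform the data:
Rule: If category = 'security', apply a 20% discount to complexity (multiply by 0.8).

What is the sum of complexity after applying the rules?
48.8

Step 1: Records with category = 'security' have total complexity = 16
Step 2: Apply multiplier: 16 × 0.8 = 12.8
Step 3: Other records total: 36
Step 4: Final sum = 12.8 + 36 = 48.8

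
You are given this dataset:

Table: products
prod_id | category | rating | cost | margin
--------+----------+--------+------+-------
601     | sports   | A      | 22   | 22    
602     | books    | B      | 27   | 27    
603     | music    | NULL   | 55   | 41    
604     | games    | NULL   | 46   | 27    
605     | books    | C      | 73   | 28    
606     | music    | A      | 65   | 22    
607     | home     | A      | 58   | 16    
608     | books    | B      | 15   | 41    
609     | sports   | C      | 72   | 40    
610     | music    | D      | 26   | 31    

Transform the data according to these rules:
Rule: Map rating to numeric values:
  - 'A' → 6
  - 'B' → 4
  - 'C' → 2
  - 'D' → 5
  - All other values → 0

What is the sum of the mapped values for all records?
35

Step 1: Apply mapping to each record
Step 2: Count by status:
  'A': 3 records × 6 = 18
  'B': 2 records × 4 = 8
  'C': 2 records × 2 = 4
  'D': 1 records × 5 = 5
Step 3: Sum all mapped values = 35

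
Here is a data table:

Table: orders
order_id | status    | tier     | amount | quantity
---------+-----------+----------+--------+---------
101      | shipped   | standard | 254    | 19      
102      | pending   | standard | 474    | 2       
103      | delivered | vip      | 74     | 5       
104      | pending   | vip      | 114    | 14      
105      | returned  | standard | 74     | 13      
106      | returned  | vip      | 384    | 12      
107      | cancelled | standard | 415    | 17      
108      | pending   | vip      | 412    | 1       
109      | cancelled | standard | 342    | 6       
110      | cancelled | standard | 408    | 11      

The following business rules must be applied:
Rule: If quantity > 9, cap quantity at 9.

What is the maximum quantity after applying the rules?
9

Step 1: Original maximum quantity = 19
Step 2: Apply cap at 9
Step 3: 6 records had quantity > 9 and were capped
Step 4: Maximum after transformation = 9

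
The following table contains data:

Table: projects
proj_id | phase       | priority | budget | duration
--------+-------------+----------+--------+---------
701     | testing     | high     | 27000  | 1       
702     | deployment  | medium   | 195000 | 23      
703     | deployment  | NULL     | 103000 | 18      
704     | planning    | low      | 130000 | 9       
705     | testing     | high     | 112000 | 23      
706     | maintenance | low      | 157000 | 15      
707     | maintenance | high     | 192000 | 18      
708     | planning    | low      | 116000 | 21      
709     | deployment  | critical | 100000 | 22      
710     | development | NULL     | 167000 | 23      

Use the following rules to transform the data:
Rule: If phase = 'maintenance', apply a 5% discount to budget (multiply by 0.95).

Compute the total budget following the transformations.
1281550.0

Step 1: Records with phase = 'maintenance' have total budget = 349000
Step 2: Apply multiplier: 349000 × 0.95 = 331550.0
Step 3: Other records total: 950000
Step 4: Final sum = 331550.0 + 950000 = 1281550.0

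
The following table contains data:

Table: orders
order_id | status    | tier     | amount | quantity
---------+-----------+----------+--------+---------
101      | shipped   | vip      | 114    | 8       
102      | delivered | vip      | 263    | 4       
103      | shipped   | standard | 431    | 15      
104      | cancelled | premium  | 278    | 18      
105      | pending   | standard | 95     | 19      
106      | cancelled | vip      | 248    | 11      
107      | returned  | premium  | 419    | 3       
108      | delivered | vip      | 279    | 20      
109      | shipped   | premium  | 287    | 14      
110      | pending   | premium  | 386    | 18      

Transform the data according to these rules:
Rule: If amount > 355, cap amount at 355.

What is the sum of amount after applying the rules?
2629

Step 1: 3 records have amount > 355
Step 2: These records originally summed to 1236
Step 3: After capping: 3 × 355 = 1065
Step 4: Unaffected records sum: 1564
Step 5: Final sum = 1065 + 1564 = 2629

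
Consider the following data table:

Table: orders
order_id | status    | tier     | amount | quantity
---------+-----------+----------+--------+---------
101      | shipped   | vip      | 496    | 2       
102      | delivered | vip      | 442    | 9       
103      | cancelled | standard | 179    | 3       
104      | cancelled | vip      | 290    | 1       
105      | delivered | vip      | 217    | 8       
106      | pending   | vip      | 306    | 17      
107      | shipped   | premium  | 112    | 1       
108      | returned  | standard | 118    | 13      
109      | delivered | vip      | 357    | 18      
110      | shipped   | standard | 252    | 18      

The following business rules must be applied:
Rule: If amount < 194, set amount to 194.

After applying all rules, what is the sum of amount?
2942

Step 1: 3 records have amount < 194
Step 2: These records originally summed to 409
Step 3: After setting to minimum: 3 × 194 = 582
Step 4: Unaffected records sum: 2360
Step 5: Final sum = 582 + 2360 = 2942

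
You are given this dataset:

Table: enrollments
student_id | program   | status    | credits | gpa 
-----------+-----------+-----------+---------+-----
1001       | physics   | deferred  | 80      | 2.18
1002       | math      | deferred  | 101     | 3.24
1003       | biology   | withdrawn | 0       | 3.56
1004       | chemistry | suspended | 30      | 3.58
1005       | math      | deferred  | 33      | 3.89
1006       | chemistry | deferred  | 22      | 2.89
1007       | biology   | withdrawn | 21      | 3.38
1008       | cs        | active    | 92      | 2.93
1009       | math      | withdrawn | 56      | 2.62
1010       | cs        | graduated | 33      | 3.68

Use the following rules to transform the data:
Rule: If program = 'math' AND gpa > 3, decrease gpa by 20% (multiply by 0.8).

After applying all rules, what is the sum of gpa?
30.52

Step 1: Find records where program = 'math' AND gpa > 3
Step 2: 2 records match, summing to 7.13
Step 3: After multiplier: 7.13 × 0.8 = 5.7
Step 4: Unaffected records sum: 24.82
Step 5: Final sum = 5.7 + 24.82 = 30.52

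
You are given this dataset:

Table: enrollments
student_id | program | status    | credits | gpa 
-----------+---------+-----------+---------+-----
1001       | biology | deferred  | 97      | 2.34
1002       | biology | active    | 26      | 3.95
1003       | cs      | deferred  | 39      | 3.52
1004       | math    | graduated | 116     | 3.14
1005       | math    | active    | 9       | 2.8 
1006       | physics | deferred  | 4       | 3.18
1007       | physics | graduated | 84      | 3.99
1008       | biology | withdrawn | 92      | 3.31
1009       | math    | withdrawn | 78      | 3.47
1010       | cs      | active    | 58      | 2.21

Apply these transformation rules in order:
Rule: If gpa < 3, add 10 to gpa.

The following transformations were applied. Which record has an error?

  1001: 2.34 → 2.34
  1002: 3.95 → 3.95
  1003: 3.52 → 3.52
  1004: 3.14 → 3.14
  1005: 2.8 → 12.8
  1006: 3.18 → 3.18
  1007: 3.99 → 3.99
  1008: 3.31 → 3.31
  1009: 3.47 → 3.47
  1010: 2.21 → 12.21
Record 1001 has an error. The correct transformed value should be 12.34, not 2.34.

Step 1: Check each record against the rule
Step 2: Record 1001 has gpa = 2.34
Step 3: Since 2.34 < 3, the bonus should have been applied
Step 4: Correct value = 12.34, but claimed value = 2.34
Conclusion: Record 1001 has the error.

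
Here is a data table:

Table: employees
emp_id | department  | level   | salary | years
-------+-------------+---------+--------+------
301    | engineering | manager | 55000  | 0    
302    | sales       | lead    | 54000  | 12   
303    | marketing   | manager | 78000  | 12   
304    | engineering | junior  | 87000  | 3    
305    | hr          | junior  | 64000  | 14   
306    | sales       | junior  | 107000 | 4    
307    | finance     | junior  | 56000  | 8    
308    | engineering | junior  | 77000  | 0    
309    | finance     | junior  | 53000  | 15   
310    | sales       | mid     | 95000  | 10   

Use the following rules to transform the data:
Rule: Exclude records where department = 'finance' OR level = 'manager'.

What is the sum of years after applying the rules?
43

Step 1: Find records where department = 'finance' OR level = 'manager'
Step 2: 4 records match, summing to 35
Step 3: Original sum: 78
Step 4: Remaining sum = 78 - 35 = 43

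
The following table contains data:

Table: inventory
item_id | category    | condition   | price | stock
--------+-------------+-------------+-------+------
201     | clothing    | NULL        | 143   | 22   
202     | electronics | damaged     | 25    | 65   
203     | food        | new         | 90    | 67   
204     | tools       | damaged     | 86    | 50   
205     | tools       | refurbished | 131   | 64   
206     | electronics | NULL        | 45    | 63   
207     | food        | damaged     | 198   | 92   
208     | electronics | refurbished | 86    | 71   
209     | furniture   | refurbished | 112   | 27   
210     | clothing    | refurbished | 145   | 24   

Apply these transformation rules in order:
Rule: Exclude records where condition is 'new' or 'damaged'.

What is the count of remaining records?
6

Step 1: Count records to exclude
  - 1 (new) + 3 (damaged) = 4 records
Step 2: Total records: 10
Step 3: Remaining = 10 - 4 = 6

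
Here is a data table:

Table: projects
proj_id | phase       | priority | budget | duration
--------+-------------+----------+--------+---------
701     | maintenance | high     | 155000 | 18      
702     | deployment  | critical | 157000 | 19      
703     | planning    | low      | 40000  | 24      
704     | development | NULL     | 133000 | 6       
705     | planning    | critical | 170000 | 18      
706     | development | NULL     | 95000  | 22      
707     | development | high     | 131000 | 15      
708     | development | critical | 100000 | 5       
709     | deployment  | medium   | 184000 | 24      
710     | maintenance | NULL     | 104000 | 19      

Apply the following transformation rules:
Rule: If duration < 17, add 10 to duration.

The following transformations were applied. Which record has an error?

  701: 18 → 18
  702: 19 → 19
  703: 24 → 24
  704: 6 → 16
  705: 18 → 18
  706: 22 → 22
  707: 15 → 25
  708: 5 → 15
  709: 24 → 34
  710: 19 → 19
Record 709 has an error. The correct transformed value should be 24, not 34.

Step 1: Check each record against the rule
Step 2: Record 709 has duration = 24
Step 3: Since 24 >= 17, the bonus should not have been applied
Step 4: Correct value = 24, but claimed value = 34
Conclusion: Record 709 has the error.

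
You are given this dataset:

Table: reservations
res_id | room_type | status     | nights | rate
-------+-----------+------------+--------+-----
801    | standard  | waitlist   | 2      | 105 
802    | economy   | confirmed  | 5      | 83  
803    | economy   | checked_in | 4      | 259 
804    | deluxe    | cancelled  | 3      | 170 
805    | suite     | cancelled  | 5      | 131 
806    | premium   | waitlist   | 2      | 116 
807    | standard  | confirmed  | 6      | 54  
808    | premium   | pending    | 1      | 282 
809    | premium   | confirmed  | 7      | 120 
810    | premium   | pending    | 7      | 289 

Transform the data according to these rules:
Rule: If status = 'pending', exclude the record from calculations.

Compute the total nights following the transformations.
34

Step 1: Identify records where status = 'pending'
Step 2: The excluded records sum to 8
Step 3: Original total nights = 42
Step 4: Remaining total = 42 - 8 = 34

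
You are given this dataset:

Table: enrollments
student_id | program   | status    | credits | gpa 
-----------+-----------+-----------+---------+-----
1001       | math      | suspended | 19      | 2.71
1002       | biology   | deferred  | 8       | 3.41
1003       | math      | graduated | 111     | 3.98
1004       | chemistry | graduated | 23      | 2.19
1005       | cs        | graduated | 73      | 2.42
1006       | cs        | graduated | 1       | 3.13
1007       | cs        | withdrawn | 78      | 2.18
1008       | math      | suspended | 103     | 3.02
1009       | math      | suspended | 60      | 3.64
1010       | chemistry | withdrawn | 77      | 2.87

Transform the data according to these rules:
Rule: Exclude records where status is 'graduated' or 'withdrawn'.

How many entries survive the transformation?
4

Step 1: Count records to exclude
  - 4 (graduated) + 2 (withdrawn) = 6 records
Step 2: Total records: 10
Step 3: Remaining = 10 - 6 = 4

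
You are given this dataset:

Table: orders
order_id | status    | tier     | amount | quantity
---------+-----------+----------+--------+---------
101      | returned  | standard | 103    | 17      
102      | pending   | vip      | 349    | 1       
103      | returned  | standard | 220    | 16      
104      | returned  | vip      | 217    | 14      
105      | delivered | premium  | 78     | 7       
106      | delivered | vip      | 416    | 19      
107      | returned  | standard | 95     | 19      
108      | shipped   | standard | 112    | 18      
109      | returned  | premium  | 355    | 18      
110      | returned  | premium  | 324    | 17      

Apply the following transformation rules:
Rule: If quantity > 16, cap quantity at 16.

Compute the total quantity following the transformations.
134

Step 1: 6 records have quantity > 16
Step 2: These records originally summed to 108
Step 3: After capping: 6 × 16 = 96
Step 4: Unaffected records sum: 38
Step 5: Final sum = 96 + 38 = 134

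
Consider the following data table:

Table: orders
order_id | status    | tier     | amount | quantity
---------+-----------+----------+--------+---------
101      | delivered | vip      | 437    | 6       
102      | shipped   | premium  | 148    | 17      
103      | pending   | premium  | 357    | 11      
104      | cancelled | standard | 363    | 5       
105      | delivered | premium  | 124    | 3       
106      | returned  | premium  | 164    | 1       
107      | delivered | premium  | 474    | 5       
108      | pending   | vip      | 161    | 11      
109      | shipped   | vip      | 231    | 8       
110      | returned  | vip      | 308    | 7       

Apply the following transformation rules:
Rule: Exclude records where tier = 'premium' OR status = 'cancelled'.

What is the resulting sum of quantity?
32

Step 1: Find records where tier = 'premium' OR status = 'cancelled'
Step 2: 6 records match, summing to 42
Step 3: Original sum: 74
Step 4: Remaining sum = 74 - 42 = 32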